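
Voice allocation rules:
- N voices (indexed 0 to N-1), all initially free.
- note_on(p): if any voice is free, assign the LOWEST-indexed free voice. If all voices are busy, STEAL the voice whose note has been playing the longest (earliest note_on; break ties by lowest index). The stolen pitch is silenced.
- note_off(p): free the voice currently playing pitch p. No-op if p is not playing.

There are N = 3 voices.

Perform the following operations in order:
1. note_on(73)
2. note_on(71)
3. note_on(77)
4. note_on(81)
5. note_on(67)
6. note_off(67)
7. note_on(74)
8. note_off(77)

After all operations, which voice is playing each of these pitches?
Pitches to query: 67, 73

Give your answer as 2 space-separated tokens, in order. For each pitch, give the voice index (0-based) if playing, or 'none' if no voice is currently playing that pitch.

Op 1: note_on(73): voice 0 is free -> assigned | voices=[73 - -]
Op 2: note_on(71): voice 1 is free -> assigned | voices=[73 71 -]
Op 3: note_on(77): voice 2 is free -> assigned | voices=[73 71 77]
Op 4: note_on(81): all voices busy, STEAL voice 0 (pitch 73, oldest) -> assign | voices=[81 71 77]
Op 5: note_on(67): all voices busy, STEAL voice 1 (pitch 71, oldest) -> assign | voices=[81 67 77]
Op 6: note_off(67): free voice 1 | voices=[81 - 77]
Op 7: note_on(74): voice 1 is free -> assigned | voices=[81 74 77]
Op 8: note_off(77): free voice 2 | voices=[81 74 -]

Answer: none none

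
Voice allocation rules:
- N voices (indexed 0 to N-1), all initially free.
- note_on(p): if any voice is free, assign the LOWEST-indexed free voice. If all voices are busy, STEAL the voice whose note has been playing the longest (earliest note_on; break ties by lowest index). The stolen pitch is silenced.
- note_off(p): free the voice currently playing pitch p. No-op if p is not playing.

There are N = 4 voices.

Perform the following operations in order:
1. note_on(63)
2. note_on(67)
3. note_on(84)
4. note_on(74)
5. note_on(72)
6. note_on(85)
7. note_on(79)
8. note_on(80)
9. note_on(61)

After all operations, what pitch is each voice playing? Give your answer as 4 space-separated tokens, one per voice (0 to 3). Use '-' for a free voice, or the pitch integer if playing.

Answer: 61 85 79 80

Derivation:
Op 1: note_on(63): voice 0 is free -> assigned | voices=[63 - - -]
Op 2: note_on(67): voice 1 is free -> assigned | voices=[63 67 - -]
Op 3: note_on(84): voice 2 is free -> assigned | voices=[63 67 84 -]
Op 4: note_on(74): voice 3 is free -> assigned | voices=[63 67 84 74]
Op 5: note_on(72): all voices busy, STEAL voice 0 (pitch 63, oldest) -> assign | voices=[72 67 84 74]
Op 6: note_on(85): all voices busy, STEAL voice 1 (pitch 67, oldest) -> assign | voices=[72 85 84 74]
Op 7: note_on(79): all voices busy, STEAL voice 2 (pitch 84, oldest) -> assign | voices=[72 85 79 74]
Op 8: note_on(80): all voices busy, STEAL voice 3 (pitch 74, oldest) -> assign | voices=[72 85 79 80]
Op 9: note_on(61): all voices busy, STEAL voice 0 (pitch 72, oldest) -> assign | voices=[61 85 79 80]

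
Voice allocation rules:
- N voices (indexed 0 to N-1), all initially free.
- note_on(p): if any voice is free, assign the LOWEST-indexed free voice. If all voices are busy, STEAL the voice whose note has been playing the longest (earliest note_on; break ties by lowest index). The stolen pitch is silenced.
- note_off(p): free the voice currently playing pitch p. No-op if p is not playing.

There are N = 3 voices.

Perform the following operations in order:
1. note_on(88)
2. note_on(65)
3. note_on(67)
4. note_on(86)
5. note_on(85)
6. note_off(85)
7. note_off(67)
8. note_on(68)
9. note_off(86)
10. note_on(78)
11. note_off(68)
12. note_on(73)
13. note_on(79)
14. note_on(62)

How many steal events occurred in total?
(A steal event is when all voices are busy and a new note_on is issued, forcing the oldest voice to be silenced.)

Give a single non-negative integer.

Answer: 3

Derivation:
Op 1: note_on(88): voice 0 is free -> assigned | voices=[88 - -]
Op 2: note_on(65): voice 1 is free -> assigned | voices=[88 65 -]
Op 3: note_on(67): voice 2 is free -> assigned | voices=[88 65 67]
Op 4: note_on(86): all voices busy, STEAL voice 0 (pitch 88, oldest) -> assign | voices=[86 65 67]
Op 5: note_on(85): all voices busy, STEAL voice 1 (pitch 65, oldest) -> assign | voices=[86 85 67]
Op 6: note_off(85): free voice 1 | voices=[86 - 67]
Op 7: note_off(67): free voice 2 | voices=[86 - -]
Op 8: note_on(68): voice 1 is free -> assigned | voices=[86 68 -]
Op 9: note_off(86): free voice 0 | voices=[- 68 -]
Op 10: note_on(78): voice 0 is free -> assigned | voices=[78 68 -]
Op 11: note_off(68): free voice 1 | voices=[78 - -]
Op 12: note_on(73): voice 1 is free -> assigned | voices=[78 73 -]
Op 13: note_on(79): voice 2 is free -> assigned | voices=[78 73 79]
Op 14: note_on(62): all voices busy, STEAL voice 0 (pitch 78, oldest) -> assign | voices=[62 73 79]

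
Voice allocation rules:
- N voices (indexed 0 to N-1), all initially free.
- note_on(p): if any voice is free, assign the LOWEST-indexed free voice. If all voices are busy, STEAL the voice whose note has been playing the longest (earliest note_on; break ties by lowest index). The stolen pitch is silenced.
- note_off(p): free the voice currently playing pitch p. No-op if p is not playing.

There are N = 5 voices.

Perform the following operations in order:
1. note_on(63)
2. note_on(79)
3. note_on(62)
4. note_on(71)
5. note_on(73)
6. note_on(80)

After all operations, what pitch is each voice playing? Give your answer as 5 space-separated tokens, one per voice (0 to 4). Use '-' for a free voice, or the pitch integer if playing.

Answer: 80 79 62 71 73

Derivation:
Op 1: note_on(63): voice 0 is free -> assigned | voices=[63 - - - -]
Op 2: note_on(79): voice 1 is free -> assigned | voices=[63 79 - - -]
Op 3: note_on(62): voice 2 is free -> assigned | voices=[63 79 62 - -]
Op 4: note_on(71): voice 3 is free -> assigned | voices=[63 79 62 71 -]
Op 5: note_on(73): voice 4 is free -> assigned | voices=[63 79 62 71 73]
Op 6: note_on(80): all voices busy, STEAL voice 0 (pitch 63, oldest) -> assign | voices=[80 79 62 71 73]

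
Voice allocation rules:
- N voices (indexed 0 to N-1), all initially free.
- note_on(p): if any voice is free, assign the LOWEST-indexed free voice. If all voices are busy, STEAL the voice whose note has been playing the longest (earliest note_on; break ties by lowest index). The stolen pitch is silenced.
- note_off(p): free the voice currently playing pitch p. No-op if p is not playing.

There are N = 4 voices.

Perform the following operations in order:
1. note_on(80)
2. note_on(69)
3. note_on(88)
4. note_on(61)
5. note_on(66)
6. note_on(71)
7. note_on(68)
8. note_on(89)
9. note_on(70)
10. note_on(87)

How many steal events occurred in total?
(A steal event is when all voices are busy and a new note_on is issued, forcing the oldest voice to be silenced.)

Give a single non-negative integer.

Op 1: note_on(80): voice 0 is free -> assigned | voices=[80 - - -]
Op 2: note_on(69): voice 1 is free -> assigned | voices=[80 69 - -]
Op 3: note_on(88): voice 2 is free -> assigned | voices=[80 69 88 -]
Op 4: note_on(61): voice 3 is free -> assigned | voices=[80 69 88 61]
Op 5: note_on(66): all voices busy, STEAL voice 0 (pitch 80, oldest) -> assign | voices=[66 69 88 61]
Op 6: note_on(71): all voices busy, STEAL voice 1 (pitch 69, oldest) -> assign | voices=[66 71 88 61]
Op 7: note_on(68): all voices busy, STEAL voice 2 (pitch 88, oldest) -> assign | voices=[66 71 68 61]
Op 8: note_on(89): all voices busy, STEAL voice 3 (pitch 61, oldest) -> assign | voices=[66 71 68 89]
Op 9: note_on(70): all voices busy, STEAL voice 0 (pitch 66, oldest) -> assign | voices=[70 71 68 89]
Op 10: note_on(87): all voices busy, STEAL voice 1 (pitch 71, oldest) -> assign | voices=[70 87 68 89]

Answer: 6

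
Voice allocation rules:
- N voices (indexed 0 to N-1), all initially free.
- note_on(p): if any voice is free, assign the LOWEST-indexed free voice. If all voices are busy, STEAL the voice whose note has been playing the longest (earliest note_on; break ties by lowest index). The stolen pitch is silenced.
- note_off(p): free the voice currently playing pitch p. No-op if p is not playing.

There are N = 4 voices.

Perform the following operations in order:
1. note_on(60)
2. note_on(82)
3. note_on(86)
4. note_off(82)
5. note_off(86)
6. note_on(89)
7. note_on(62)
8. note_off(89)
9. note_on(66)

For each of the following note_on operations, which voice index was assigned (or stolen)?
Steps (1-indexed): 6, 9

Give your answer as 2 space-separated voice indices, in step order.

Op 1: note_on(60): voice 0 is free -> assigned | voices=[60 - - -]
Op 2: note_on(82): voice 1 is free -> assigned | voices=[60 82 - -]
Op 3: note_on(86): voice 2 is free -> assigned | voices=[60 82 86 -]
Op 4: note_off(82): free voice 1 | voices=[60 - 86 -]
Op 5: note_off(86): free voice 2 | voices=[60 - - -]
Op 6: note_on(89): voice 1 is free -> assigned | voices=[60 89 - -]
Op 7: note_on(62): voice 2 is free -> assigned | voices=[60 89 62 -]
Op 8: note_off(89): free voice 1 | voices=[60 - 62 -]
Op 9: note_on(66): voice 1 is free -> assigned | voices=[60 66 62 -]

Answer: 1 1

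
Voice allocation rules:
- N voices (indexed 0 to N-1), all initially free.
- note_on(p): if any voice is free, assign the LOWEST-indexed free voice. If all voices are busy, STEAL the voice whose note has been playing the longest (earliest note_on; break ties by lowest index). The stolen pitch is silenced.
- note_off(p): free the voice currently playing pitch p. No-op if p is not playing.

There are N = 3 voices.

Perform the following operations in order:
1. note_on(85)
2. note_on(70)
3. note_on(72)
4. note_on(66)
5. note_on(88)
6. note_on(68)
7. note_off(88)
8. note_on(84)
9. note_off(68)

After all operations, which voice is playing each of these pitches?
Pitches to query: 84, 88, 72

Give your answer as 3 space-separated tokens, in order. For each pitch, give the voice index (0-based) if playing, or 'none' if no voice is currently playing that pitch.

Answer: 1 none none

Derivation:
Op 1: note_on(85): voice 0 is free -> assigned | voices=[85 - -]
Op 2: note_on(70): voice 1 is free -> assigned | voices=[85 70 -]
Op 3: note_on(72): voice 2 is free -> assigned | voices=[85 70 72]
Op 4: note_on(66): all voices busy, STEAL voice 0 (pitch 85, oldest) -> assign | voices=[66 70 72]
Op 5: note_on(88): all voices busy, STEAL voice 1 (pitch 70, oldest) -> assign | voices=[66 88 72]
Op 6: note_on(68): all voices busy, STEAL voice 2 (pitch 72, oldest) -> assign | voices=[66 88 68]
Op 7: note_off(88): free voice 1 | voices=[66 - 68]
Op 8: note_on(84): voice 1 is free -> assigned | voices=[66 84 68]
Op 9: note_off(68): free voice 2 | voices=[66 84 -]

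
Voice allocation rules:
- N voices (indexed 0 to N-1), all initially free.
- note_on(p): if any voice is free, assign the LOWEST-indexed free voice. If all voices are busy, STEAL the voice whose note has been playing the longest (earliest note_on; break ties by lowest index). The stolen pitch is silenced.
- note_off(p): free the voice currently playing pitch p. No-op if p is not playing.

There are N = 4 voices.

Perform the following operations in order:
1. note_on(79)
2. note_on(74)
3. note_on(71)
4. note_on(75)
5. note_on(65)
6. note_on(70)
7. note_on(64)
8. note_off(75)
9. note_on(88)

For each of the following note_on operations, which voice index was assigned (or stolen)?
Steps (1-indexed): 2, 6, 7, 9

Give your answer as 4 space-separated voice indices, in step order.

Op 1: note_on(79): voice 0 is free -> assigned | voices=[79 - - -]
Op 2: note_on(74): voice 1 is free -> assigned | voices=[79 74 - -]
Op 3: note_on(71): voice 2 is free -> assigned | voices=[79 74 71 -]
Op 4: note_on(75): voice 3 is free -> assigned | voices=[79 74 71 75]
Op 5: note_on(65): all voices busy, STEAL voice 0 (pitch 79, oldest) -> assign | voices=[65 74 71 75]
Op 6: note_on(70): all voices busy, STEAL voice 1 (pitch 74, oldest) -> assign | voices=[65 70 71 75]
Op 7: note_on(64): all voices busy, STEAL voice 2 (pitch 71, oldest) -> assign | voices=[65 70 64 75]
Op 8: note_off(75): free voice 3 | voices=[65 70 64 -]
Op 9: note_on(88): voice 3 is free -> assigned | voices=[65 70 64 88]

Answer: 1 1 2 3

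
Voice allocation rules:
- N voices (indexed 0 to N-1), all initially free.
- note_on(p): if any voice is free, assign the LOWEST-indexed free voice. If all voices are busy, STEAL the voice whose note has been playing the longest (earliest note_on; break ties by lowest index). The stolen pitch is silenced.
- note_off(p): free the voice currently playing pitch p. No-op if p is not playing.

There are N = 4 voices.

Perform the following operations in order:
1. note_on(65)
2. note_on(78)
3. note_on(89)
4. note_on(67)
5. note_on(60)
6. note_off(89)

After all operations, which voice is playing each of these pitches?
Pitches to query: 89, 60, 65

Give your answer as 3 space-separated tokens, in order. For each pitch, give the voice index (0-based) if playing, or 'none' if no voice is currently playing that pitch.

Op 1: note_on(65): voice 0 is free -> assigned | voices=[65 - - -]
Op 2: note_on(78): voice 1 is free -> assigned | voices=[65 78 - -]
Op 3: note_on(89): voice 2 is free -> assigned | voices=[65 78 89 -]
Op 4: note_on(67): voice 3 is free -> assigned | voices=[65 78 89 67]
Op 5: note_on(60): all voices busy, STEAL voice 0 (pitch 65, oldest) -> assign | voices=[60 78 89 67]
Op 6: note_off(89): free voice 2 | voices=[60 78 - 67]

Answer: none 0 none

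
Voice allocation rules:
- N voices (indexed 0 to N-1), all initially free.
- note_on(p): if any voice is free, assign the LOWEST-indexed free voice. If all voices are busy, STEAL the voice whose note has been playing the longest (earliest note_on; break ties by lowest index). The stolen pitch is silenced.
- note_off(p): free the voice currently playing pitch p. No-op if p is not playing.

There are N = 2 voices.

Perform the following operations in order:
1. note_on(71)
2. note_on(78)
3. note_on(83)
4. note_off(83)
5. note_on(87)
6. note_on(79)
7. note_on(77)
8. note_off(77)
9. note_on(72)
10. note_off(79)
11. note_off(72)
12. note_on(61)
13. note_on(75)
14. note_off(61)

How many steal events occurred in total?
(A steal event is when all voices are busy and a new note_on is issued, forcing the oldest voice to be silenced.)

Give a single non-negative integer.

Answer: 3

Derivation:
Op 1: note_on(71): voice 0 is free -> assigned | voices=[71 -]
Op 2: note_on(78): voice 1 is free -> assigned | voices=[71 78]
Op 3: note_on(83): all voices busy, STEAL voice 0 (pitch 71, oldest) -> assign | voices=[83 78]
Op 4: note_off(83): free voice 0 | voices=[- 78]
Op 5: note_on(87): voice 0 is free -> assigned | voices=[87 78]
Op 6: note_on(79): all voices busy, STEAL voice 1 (pitch 78, oldest) -> assign | voices=[87 79]
Op 7: note_on(77): all voices busy, STEAL voice 0 (pitch 87, oldest) -> assign | voices=[77 79]
Op 8: note_off(77): free voice 0 | voices=[- 79]
Op 9: note_on(72): voice 0 is free -> assigned | voices=[72 79]
Op 10: note_off(79): free voice 1 | voices=[72 -]
Op 11: note_off(72): free voice 0 | voices=[- -]
Op 12: note_on(61): voice 0 is free -> assigned | voices=[61 -]
Op 13: note_on(75): voice 1 is free -> assigned | voices=[61 75]
Op 14: note_off(61): free voice 0 | voices=[- 75]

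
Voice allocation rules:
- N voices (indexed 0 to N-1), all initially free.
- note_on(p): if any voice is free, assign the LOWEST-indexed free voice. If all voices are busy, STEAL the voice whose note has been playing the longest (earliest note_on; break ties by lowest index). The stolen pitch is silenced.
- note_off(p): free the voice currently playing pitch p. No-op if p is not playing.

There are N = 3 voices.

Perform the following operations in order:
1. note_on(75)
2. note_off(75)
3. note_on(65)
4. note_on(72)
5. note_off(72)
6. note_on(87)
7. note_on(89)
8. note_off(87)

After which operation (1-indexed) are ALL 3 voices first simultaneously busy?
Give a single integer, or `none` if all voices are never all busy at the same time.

Answer: 7

Derivation:
Op 1: note_on(75): voice 0 is free -> assigned | voices=[75 - -]
Op 2: note_off(75): free voice 0 | voices=[- - -]
Op 3: note_on(65): voice 0 is free -> assigned | voices=[65 - -]
Op 4: note_on(72): voice 1 is free -> assigned | voices=[65 72 -]
Op 5: note_off(72): free voice 1 | voices=[65 - -]
Op 6: note_on(87): voice 1 is free -> assigned | voices=[65 87 -]
Op 7: note_on(89): voice 2 is free -> assigned | voices=[65 87 89]
Op 8: note_off(87): free voice 1 | voices=[65 - 89]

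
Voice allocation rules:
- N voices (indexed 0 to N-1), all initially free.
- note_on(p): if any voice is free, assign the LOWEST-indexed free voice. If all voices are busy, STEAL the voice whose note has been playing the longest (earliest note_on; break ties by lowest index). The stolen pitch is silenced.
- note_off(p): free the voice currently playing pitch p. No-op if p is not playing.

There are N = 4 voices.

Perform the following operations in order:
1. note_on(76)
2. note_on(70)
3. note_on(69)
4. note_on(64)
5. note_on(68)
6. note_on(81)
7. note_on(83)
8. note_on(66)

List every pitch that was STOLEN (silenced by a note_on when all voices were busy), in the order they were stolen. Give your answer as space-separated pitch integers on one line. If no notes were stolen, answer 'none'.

Answer: 76 70 69 64

Derivation:
Op 1: note_on(76): voice 0 is free -> assigned | voices=[76 - - -]
Op 2: note_on(70): voice 1 is free -> assigned | voices=[76 70 - -]
Op 3: note_on(69): voice 2 is free -> assigned | voices=[76 70 69 -]
Op 4: note_on(64): voice 3 is free -> assigned | voices=[76 70 69 64]
Op 5: note_on(68): all voices busy, STEAL voice 0 (pitch 76, oldest) -> assign | voices=[68 70 69 64]
Op 6: note_on(81): all voices busy, STEAL voice 1 (pitch 70, oldest) -> assign | voices=[68 81 69 64]
Op 7: note_on(83): all voices busy, STEAL voice 2 (pitch 69, oldest) -> assign | voices=[68 81 83 64]
Op 8: note_on(66): all voices busy, STEAL voice 3 (pitch 64, oldest) -> assign | voices=[68 81 83 66]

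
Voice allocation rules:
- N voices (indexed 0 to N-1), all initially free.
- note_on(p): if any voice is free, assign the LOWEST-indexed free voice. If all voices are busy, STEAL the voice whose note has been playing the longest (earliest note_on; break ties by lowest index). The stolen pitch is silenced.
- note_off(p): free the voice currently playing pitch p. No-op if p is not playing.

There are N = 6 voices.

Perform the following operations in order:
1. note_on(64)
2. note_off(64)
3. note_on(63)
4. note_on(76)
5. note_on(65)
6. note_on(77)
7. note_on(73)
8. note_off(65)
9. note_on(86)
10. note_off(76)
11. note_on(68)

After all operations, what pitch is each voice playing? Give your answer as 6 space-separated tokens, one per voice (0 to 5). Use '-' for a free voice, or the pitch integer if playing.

Answer: 63 68 86 77 73 -

Derivation:
Op 1: note_on(64): voice 0 is free -> assigned | voices=[64 - - - - -]
Op 2: note_off(64): free voice 0 | voices=[- - - - - -]
Op 3: note_on(63): voice 0 is free -> assigned | voices=[63 - - - - -]
Op 4: note_on(76): voice 1 is free -> assigned | voices=[63 76 - - - -]
Op 5: note_on(65): voice 2 is free -> assigned | voices=[63 76 65 - - -]
Op 6: note_on(77): voice 3 is free -> assigned | voices=[63 76 65 77 - -]
Op 7: note_on(73): voice 4 is free -> assigned | voices=[63 76 65 77 73 -]
Op 8: note_off(65): free voice 2 | voices=[63 76 - 77 73 -]
Op 9: note_on(86): voice 2 is free -> assigned | voices=[63 76 86 77 73 -]
Op 10: note_off(76): free voice 1 | voices=[63 - 86 77 73 -]
Op 11: note_on(68): voice 1 is free -> assigned | voices=[63 68 86 77 73 -]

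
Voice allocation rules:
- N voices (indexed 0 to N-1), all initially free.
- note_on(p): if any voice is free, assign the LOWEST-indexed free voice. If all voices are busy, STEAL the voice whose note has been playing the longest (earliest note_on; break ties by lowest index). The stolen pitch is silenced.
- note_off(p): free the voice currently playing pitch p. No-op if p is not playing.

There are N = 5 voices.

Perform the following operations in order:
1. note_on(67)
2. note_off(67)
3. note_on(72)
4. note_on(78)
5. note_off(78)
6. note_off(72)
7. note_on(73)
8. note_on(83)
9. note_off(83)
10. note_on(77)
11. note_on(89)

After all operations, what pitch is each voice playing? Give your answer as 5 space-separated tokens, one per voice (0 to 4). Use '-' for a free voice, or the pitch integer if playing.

Answer: 73 77 89 - -

Derivation:
Op 1: note_on(67): voice 0 is free -> assigned | voices=[67 - - - -]
Op 2: note_off(67): free voice 0 | voices=[- - - - -]
Op 3: note_on(72): voice 0 is free -> assigned | voices=[72 - - - -]
Op 4: note_on(78): voice 1 is free -> assigned | voices=[72 78 - - -]
Op 5: note_off(78): free voice 1 | voices=[72 - - - -]
Op 6: note_off(72): free voice 0 | voices=[- - - - -]
Op 7: note_on(73): voice 0 is free -> assigned | voices=[73 - - - -]
Op 8: note_on(83): voice 1 is free -> assigned | voices=[73 83 - - -]
Op 9: note_off(83): free voice 1 | voices=[73 - - - -]
Op 10: note_on(77): voice 1 is free -> assigned | voices=[73 77 - - -]
Op 11: note_on(89): voice 2 is free -> assigned | voices=[73 77 89 - -]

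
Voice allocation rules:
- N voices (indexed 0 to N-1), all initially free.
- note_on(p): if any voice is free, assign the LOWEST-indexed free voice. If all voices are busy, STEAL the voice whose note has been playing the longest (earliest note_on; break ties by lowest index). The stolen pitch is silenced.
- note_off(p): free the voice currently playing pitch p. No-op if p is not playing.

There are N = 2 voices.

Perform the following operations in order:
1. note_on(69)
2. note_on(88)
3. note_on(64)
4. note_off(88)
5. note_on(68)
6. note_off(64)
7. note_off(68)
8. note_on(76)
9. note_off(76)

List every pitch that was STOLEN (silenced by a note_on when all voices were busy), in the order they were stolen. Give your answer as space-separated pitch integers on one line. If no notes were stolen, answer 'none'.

Answer: 69

Derivation:
Op 1: note_on(69): voice 0 is free -> assigned | voices=[69 -]
Op 2: note_on(88): voice 1 is free -> assigned | voices=[69 88]
Op 3: note_on(64): all voices busy, STEAL voice 0 (pitch 69, oldest) -> assign | voices=[64 88]
Op 4: note_off(88): free voice 1 | voices=[64 -]
Op 5: note_on(68): voice 1 is free -> assigned | voices=[64 68]
Op 6: note_off(64): free voice 0 | voices=[- 68]
Op 7: note_off(68): free voice 1 | voices=[- -]
Op 8: note_on(76): voice 0 is free -> assigned | voices=[76 -]
Op 9: note_off(76): free voice 0 | voices=[- -]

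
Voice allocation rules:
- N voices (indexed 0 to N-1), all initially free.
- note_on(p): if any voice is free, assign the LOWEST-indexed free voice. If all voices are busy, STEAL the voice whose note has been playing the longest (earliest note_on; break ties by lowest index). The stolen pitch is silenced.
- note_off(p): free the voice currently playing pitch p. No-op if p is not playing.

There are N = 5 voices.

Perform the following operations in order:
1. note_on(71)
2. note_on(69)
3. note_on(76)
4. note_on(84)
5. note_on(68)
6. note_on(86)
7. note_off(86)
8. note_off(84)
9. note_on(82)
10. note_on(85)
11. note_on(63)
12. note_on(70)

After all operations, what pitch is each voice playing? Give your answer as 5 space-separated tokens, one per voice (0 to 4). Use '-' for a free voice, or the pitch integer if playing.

Op 1: note_on(71): voice 0 is free -> assigned | voices=[71 - - - -]
Op 2: note_on(69): voice 1 is free -> assigned | voices=[71 69 - - -]
Op 3: note_on(76): voice 2 is free -> assigned | voices=[71 69 76 - -]
Op 4: note_on(84): voice 3 is free -> assigned | voices=[71 69 76 84 -]
Op 5: note_on(68): voice 4 is free -> assigned | voices=[71 69 76 84 68]
Op 6: note_on(86): all voices busy, STEAL voice 0 (pitch 71, oldest) -> assign | voices=[86 69 76 84 68]
Op 7: note_off(86): free voice 0 | voices=[- 69 76 84 68]
Op 8: note_off(84): free voice 3 | voices=[- 69 76 - 68]
Op 9: note_on(82): voice 0 is free -> assigned | voices=[82 69 76 - 68]
Op 10: note_on(85): voice 3 is free -> assigned | voices=[82 69 76 85 68]
Op 11: note_on(63): all voices busy, STEAL voice 1 (pitch 69, oldest) -> assign | voices=[82 63 76 85 68]
Op 12: note_on(70): all voices busy, STEAL voice 2 (pitch 76, oldest) -> assign | voices=[82 63 70 85 68]

Answer: 82 63 70 85 68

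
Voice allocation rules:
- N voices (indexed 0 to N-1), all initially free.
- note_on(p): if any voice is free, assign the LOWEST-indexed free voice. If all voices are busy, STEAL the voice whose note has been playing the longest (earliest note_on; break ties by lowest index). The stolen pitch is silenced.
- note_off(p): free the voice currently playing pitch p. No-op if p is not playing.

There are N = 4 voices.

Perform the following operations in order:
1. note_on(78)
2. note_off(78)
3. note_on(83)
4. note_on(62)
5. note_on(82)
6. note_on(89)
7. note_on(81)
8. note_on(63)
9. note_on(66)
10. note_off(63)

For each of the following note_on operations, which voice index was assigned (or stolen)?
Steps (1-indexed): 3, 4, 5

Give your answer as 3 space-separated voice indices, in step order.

Op 1: note_on(78): voice 0 is free -> assigned | voices=[78 - - -]
Op 2: note_off(78): free voice 0 | voices=[- - - -]
Op 3: note_on(83): voice 0 is free -> assigned | voices=[83 - - -]
Op 4: note_on(62): voice 1 is free -> assigned | voices=[83 62 - -]
Op 5: note_on(82): voice 2 is free -> assigned | voices=[83 62 82 -]
Op 6: note_on(89): voice 3 is free -> assigned | voices=[83 62 82 89]
Op 7: note_on(81): all voices busy, STEAL voice 0 (pitch 83, oldest) -> assign | voices=[81 62 82 89]
Op 8: note_on(63): all voices busy, STEAL voice 1 (pitch 62, oldest) -> assign | voices=[81 63 82 89]
Op 9: note_on(66): all voices busy, STEAL voice 2 (pitch 82, oldest) -> assign | voices=[81 63 66 89]
Op 10: note_off(63): free voice 1 | voices=[81 - 66 89]

Answer: 0 1 2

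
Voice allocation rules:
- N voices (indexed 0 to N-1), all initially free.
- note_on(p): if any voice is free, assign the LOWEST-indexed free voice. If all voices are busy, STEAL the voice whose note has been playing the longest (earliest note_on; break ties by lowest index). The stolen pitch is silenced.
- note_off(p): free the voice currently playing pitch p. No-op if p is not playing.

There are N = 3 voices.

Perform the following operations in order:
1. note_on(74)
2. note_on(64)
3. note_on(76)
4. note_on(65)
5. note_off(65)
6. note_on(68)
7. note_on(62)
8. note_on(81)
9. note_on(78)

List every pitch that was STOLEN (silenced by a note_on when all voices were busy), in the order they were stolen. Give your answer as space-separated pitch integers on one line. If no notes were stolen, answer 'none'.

Answer: 74 64 76 68

Derivation:
Op 1: note_on(74): voice 0 is free -> assigned | voices=[74 - -]
Op 2: note_on(64): voice 1 is free -> assigned | voices=[74 64 -]
Op 3: note_on(76): voice 2 is free -> assigned | voices=[74 64 76]
Op 4: note_on(65): all voices busy, STEAL voice 0 (pitch 74, oldest) -> assign | voices=[65 64 76]
Op 5: note_off(65): free voice 0 | voices=[- 64 76]
Op 6: note_on(68): voice 0 is free -> assigned | voices=[68 64 76]
Op 7: note_on(62): all voices busy, STEAL voice 1 (pitch 64, oldest) -> assign | voices=[68 62 76]
Op 8: note_on(81): all voices busy, STEAL voice 2 (pitch 76, oldest) -> assign | voices=[68 62 81]
Op 9: note_on(78): all voices busy, STEAL voice 0 (pitch 68, oldest) -> assign | voices=[78 62 81]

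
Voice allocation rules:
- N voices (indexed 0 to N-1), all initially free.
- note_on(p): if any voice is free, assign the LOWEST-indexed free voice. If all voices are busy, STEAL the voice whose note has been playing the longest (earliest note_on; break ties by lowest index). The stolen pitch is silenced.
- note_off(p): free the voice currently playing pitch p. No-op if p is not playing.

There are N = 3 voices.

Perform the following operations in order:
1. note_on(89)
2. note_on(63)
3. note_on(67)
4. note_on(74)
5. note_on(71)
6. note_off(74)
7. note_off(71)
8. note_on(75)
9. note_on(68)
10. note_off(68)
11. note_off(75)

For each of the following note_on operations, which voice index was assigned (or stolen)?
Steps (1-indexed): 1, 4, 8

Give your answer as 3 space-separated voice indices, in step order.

Op 1: note_on(89): voice 0 is free -> assigned | voices=[89 - -]
Op 2: note_on(63): voice 1 is free -> assigned | voices=[89 63 -]
Op 3: note_on(67): voice 2 is free -> assigned | voices=[89 63 67]
Op 4: note_on(74): all voices busy, STEAL voice 0 (pitch 89, oldest) -> assign | voices=[74 63 67]
Op 5: note_on(71): all voices busy, STEAL voice 1 (pitch 63, oldest) -> assign | voices=[74 71 67]
Op 6: note_off(74): free voice 0 | voices=[- 71 67]
Op 7: note_off(71): free voice 1 | voices=[- - 67]
Op 8: note_on(75): voice 0 is free -> assigned | voices=[75 - 67]
Op 9: note_on(68): voice 1 is free -> assigned | voices=[75 68 67]
Op 10: note_off(68): free voice 1 | voices=[75 - 67]
Op 11: note_off(75): free voice 0 | voices=[- - 67]

Answer: 0 0 0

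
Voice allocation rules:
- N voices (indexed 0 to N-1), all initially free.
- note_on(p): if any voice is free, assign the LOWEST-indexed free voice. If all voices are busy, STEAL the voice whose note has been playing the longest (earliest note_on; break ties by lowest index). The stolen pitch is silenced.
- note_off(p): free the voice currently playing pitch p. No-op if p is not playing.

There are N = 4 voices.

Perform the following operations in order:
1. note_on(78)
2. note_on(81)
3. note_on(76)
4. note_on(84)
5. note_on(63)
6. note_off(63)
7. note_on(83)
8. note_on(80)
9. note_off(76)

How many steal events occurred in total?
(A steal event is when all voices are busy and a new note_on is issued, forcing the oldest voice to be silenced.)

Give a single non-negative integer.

Op 1: note_on(78): voice 0 is free -> assigned | voices=[78 - - -]
Op 2: note_on(81): voice 1 is free -> assigned | voices=[78 81 - -]
Op 3: note_on(76): voice 2 is free -> assigned | voices=[78 81 76 -]
Op 4: note_on(84): voice 3 is free -> assigned | voices=[78 81 76 84]
Op 5: note_on(63): all voices busy, STEAL voice 0 (pitch 78, oldest) -> assign | voices=[63 81 76 84]
Op 6: note_off(63): free voice 0 | voices=[- 81 76 84]
Op 7: note_on(83): voice 0 is free -> assigned | voices=[83 81 76 84]
Op 8: note_on(80): all voices busy, STEAL voice 1 (pitch 81, oldest) -> assign | voices=[83 80 76 84]
Op 9: note_off(76): free voice 2 | voices=[83 80 - 84]

Answer: 2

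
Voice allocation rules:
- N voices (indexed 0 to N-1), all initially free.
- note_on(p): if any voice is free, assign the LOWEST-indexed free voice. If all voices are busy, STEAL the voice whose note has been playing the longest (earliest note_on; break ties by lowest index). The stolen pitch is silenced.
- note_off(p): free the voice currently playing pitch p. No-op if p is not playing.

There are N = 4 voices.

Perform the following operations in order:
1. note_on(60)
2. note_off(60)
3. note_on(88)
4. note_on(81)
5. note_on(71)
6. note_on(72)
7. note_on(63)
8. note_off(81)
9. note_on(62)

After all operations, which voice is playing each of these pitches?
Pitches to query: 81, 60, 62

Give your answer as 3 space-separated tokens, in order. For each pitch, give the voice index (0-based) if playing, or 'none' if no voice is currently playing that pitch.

Answer: none none 1

Derivation:
Op 1: note_on(60): voice 0 is free -> assigned | voices=[60 - - -]
Op 2: note_off(60): free voice 0 | voices=[- - - -]
Op 3: note_on(88): voice 0 is free -> assigned | voices=[88 - - -]
Op 4: note_on(81): voice 1 is free -> assigned | voices=[88 81 - -]
Op 5: note_on(71): voice 2 is free -> assigned | voices=[88 81 71 -]
Op 6: note_on(72): voice 3 is free -> assigned | voices=[88 81 71 72]
Op 7: note_on(63): all voices busy, STEAL voice 0 (pitch 88, oldest) -> assign | voices=[63 81 71 72]
Op 8: note_off(81): free voice 1 | voices=[63 - 71 72]
Op 9: note_on(62): voice 1 is free -> assigned | voices=[63 62 71 72]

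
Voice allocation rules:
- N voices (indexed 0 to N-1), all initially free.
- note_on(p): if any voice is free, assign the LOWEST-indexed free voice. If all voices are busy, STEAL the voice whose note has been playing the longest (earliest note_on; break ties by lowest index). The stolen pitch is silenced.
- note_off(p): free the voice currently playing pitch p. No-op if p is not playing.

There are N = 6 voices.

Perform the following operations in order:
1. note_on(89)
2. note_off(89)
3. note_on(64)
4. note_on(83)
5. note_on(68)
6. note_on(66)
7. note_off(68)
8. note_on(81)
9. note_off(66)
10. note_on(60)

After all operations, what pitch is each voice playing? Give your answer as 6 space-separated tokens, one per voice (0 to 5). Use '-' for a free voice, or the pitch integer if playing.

Op 1: note_on(89): voice 0 is free -> assigned | voices=[89 - - - - -]
Op 2: note_off(89): free voice 0 | voices=[- - - - - -]
Op 3: note_on(64): voice 0 is free -> assigned | voices=[64 - - - - -]
Op 4: note_on(83): voice 1 is free -> assigned | voices=[64 83 - - - -]
Op 5: note_on(68): voice 2 is free -> assigned | voices=[64 83 68 - - -]
Op 6: note_on(66): voice 3 is free -> assigned | voices=[64 83 68 66 - -]
Op 7: note_off(68): free voice 2 | voices=[64 83 - 66 - -]
Op 8: note_on(81): voice 2 is free -> assigned | voices=[64 83 81 66 - -]
Op 9: note_off(66): free voice 3 | voices=[64 83 81 - - -]
Op 10: note_on(60): voice 3 is free -> assigned | voices=[64 83 81 60 - -]

Answer: 64 83 81 60 - -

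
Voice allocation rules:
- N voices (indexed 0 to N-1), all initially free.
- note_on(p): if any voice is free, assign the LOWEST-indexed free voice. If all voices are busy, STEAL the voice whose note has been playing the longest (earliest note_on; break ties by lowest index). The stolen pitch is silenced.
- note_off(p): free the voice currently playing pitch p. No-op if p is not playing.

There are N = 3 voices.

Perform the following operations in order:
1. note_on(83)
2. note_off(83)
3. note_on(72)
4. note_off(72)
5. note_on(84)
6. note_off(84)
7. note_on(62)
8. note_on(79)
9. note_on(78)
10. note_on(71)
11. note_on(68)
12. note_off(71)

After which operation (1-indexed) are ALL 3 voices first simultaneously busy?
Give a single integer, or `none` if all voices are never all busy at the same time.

Op 1: note_on(83): voice 0 is free -> assigned | voices=[83 - -]
Op 2: note_off(83): free voice 0 | voices=[- - -]
Op 3: note_on(72): voice 0 is free -> assigned | voices=[72 - -]
Op 4: note_off(72): free voice 0 | voices=[- - -]
Op 5: note_on(84): voice 0 is free -> assigned | voices=[84 - -]
Op 6: note_off(84): free voice 0 | voices=[- - -]
Op 7: note_on(62): voice 0 is free -> assigned | voices=[62 - -]
Op 8: note_on(79): voice 1 is free -> assigned | voices=[62 79 -]
Op 9: note_on(78): voice 2 is free -> assigned | voices=[62 79 78]
Op 10: note_on(71): all voices busy, STEAL voice 0 (pitch 62, oldest) -> assign | voices=[71 79 78]
Op 11: note_on(68): all voices busy, STEAL voice 1 (pitch 79, oldest) -> assign | voices=[71 68 78]
Op 12: note_off(71): free voice 0 | voices=[- 68 78]

Answer: 9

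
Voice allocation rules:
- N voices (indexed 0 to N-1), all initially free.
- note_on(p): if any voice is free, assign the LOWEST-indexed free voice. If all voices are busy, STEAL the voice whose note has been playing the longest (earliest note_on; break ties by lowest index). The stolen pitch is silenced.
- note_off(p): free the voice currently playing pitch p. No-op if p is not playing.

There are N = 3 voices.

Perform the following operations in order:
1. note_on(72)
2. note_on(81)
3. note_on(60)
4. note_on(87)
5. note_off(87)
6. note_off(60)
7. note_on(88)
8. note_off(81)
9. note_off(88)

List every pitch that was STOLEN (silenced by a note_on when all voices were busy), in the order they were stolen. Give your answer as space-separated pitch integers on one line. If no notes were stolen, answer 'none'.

Op 1: note_on(72): voice 0 is free -> assigned | voices=[72 - -]
Op 2: note_on(81): voice 1 is free -> assigned | voices=[72 81 -]
Op 3: note_on(60): voice 2 is free -> assigned | voices=[72 81 60]
Op 4: note_on(87): all voices busy, STEAL voice 0 (pitch 72, oldest) -> assign | voices=[87 81 60]
Op 5: note_off(87): free voice 0 | voices=[- 81 60]
Op 6: note_off(60): free voice 2 | voices=[- 81 -]
Op 7: note_on(88): voice 0 is free -> assigned | voices=[88 81 -]
Op 8: note_off(81): free voice 1 | voices=[88 - -]
Op 9: note_off(88): free voice 0 | voices=[- - -]

Answer: 72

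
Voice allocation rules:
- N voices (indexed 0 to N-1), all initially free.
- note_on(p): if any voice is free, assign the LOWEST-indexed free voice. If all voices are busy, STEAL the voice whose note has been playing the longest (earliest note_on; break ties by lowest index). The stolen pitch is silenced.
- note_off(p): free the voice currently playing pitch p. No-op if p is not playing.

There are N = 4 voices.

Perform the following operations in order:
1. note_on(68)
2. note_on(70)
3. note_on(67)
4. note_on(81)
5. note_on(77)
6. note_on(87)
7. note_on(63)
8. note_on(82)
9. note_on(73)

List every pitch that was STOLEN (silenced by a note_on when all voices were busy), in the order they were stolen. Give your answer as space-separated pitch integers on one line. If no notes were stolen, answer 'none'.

Answer: 68 70 67 81 77

Derivation:
Op 1: note_on(68): voice 0 is free -> assigned | voices=[68 - - -]
Op 2: note_on(70): voice 1 is free -> assigned | voices=[68 70 - -]
Op 3: note_on(67): voice 2 is free -> assigned | voices=[68 70 67 -]
Op 4: note_on(81): voice 3 is free -> assigned | voices=[68 70 67 81]
Op 5: note_on(77): all voices busy, STEAL voice 0 (pitch 68, oldest) -> assign | voices=[77 70 67 81]
Op 6: note_on(87): all voices busy, STEAL voice 1 (pitch 70, oldest) -> assign | voices=[77 87 67 81]
Op 7: note_on(63): all voices busy, STEAL voice 2 (pitch 67, oldest) -> assign | voices=[77 87 63 81]
Op 8: note_on(82): all voices busy, STEAL voice 3 (pitch 81, oldest) -> assign | voices=[77 87 63 82]
Op 9: note_on(73): all voices busy, STEAL voice 0 (pitch 77, oldest) -> assign | voices=[73 87 63 82]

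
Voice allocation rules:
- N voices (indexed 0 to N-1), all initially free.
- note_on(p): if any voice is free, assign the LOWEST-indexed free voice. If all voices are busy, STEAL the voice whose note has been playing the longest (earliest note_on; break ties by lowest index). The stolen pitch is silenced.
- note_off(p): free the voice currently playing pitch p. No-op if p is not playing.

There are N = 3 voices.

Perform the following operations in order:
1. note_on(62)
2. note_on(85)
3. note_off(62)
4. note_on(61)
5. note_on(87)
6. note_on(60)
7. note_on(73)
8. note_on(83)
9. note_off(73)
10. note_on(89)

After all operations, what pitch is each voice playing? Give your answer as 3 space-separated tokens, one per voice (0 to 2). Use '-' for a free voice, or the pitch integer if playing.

Op 1: note_on(62): voice 0 is free -> assigned | voices=[62 - -]
Op 2: note_on(85): voice 1 is free -> assigned | voices=[62 85 -]
Op 3: note_off(62): free voice 0 | voices=[- 85 -]
Op 4: note_on(61): voice 0 is free -> assigned | voices=[61 85 -]
Op 5: note_on(87): voice 2 is free -> assigned | voices=[61 85 87]
Op 6: note_on(60): all voices busy, STEAL voice 1 (pitch 85, oldest) -> assign | voices=[61 60 87]
Op 7: note_on(73): all voices busy, STEAL voice 0 (pitch 61, oldest) -> assign | voices=[73 60 87]
Op 8: note_on(83): all voices busy, STEAL voice 2 (pitch 87, oldest) -> assign | voices=[73 60 83]
Op 9: note_off(73): free voice 0 | voices=[- 60 83]
Op 10: note_on(89): voice 0 is free -> assigned | voices=[89 60 83]

Answer: 89 60 83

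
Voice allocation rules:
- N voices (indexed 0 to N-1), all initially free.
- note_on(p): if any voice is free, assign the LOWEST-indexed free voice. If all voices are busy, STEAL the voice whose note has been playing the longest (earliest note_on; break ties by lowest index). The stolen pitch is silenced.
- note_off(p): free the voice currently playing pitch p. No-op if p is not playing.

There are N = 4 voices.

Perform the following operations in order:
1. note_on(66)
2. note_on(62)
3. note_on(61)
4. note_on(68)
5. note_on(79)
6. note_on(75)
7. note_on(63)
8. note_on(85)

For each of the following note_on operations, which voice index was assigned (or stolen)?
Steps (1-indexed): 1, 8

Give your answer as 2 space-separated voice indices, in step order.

Op 1: note_on(66): voice 0 is free -> assigned | voices=[66 - - -]
Op 2: note_on(62): voice 1 is free -> assigned | voices=[66 62 - -]
Op 3: note_on(61): voice 2 is free -> assigned | voices=[66 62 61 -]
Op 4: note_on(68): voice 3 is free -> assigned | voices=[66 62 61 68]
Op 5: note_on(79): all voices busy, STEAL voice 0 (pitch 66, oldest) -> assign | voices=[79 62 61 68]
Op 6: note_on(75): all voices busy, STEAL voice 1 (pitch 62, oldest) -> assign | voices=[79 75 61 68]
Op 7: note_on(63): all voices busy, STEAL voice 2 (pitch 61, oldest) -> assign | voices=[79 75 63 68]
Op 8: note_on(85): all voices busy, STEAL voice 3 (pitch 68, oldest) -> assign | voices=[79 75 63 85]

Answer: 0 3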